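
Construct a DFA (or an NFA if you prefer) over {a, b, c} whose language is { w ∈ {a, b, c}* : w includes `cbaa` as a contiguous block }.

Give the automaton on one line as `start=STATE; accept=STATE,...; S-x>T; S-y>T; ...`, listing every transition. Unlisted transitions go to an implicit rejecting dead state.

States q0..q3 record the length of the longest prefix of `cbaa` that matches the current input suffix. Reaching q4 means `cbaa` has been seen, and we stay there forever. Accept from q4.
With 5 states:
        a   b   c  
>  q0   q0  q0  q1 
   q1   q0  q2  q1 
   q2   q3  q0  q1 
   q3   q4  q0  q1 
 * q4   q4  q4  q4 
(> = start, * = accepting)

start=q0; accept=q4; q0-a>q0; q0-b>q0; q0-c>q1; q1-a>q0; q1-b>q2; q1-c>q1; q2-a>q3; q2-b>q0; q2-c>q1; q3-a>q4; q3-b>q0; q3-c>q1; q4-a>q4; q4-b>q4; q4-c>q4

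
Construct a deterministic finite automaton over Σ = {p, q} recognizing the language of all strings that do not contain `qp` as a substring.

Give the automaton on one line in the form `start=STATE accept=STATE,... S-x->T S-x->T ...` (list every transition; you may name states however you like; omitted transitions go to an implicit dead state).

start=S0 accept=S0,S1 S0-p->S0 S0-q->S1 S1-p->S2 S1-q->S1 S2-p->S2 S2-q->S2

Track partial matches of the forbidden pattern `qp`. State S2 is a dead state reached once `qp` has occurred; every other state accepts. S0 means no part of `qp` is currently matched.
A 3-state machine:
        p   q  
>* S0   S0  S1 
 * S1   S2  S1 
   S2   S2  S2 
(> = start, * = accepting)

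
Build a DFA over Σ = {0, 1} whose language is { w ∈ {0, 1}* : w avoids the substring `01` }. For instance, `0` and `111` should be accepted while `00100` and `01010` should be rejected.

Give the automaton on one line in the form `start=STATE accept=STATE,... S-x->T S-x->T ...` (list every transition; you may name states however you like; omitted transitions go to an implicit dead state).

This is the complement of 'contains `01`'. Use the same substring-matching states — S0 through S2 holding how much of `01` has just been matched — but flip the accepting set: everything except the trap S2 accepts.
A 3-state machine:
        0   1  
>* S0   S1  S0 
 * S1   S1  S2 
   S2   S2  S2 
(> = start, * = accepting)

start=S0 accept=S0,S1 S0-0->S1 S0-1->S0 S1-0->S1 S1-1->S2 S2-0->S2 S2-1->S2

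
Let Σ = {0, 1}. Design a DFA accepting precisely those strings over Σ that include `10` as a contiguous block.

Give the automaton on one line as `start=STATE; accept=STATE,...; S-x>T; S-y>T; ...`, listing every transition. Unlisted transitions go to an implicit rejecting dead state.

Track how much of `10` has been matched so far: state A is no progress, C is the absorbing accept state reached once `10` has occurred. Intermediate states record partial matches; on a mismatch, fall back to the longest reusable overlap.
A 3-state machine:
       0  1 
>  A   A  B 
   B   C  B 
 * C   C  C 
(> = start, * = accepting)

start=A; accept=C; A-0>A; A-1>B; B-0>C; B-1>B; C-0>C; C-1>C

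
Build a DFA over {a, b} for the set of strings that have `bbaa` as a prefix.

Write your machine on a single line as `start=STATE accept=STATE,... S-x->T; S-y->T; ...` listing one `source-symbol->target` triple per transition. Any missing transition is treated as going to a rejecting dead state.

Walk along `bbaa` while the input agrees: from q0 take `b` to q1, and so on. Any deviation drops to the rejecting sink q5. Once q4 is reached the prefix is confirmed and every continuation is accepted.
With 6 states:
        a   b  
>  q0   q5  q1 
   q1   q5  q2 
   q2   q3  q5 
   q3   q4  q5 
 * q4   q4  q4 
   q5   q5  q5 
(> = start, * = accepting)

start=q0; accept=q4; q0-a->q5; q0-b->q1; q1-a->q5; q1-b->q2; q2-a->q3; q2-b->q5; q3-a->q4; q3-b->q5; q4-a->q4; q4-b->q4; q5-a->q5; q5-b->q5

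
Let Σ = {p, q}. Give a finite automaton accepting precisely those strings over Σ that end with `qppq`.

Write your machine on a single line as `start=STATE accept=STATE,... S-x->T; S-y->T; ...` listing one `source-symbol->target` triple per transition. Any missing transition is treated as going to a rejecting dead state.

Let each state record the length of the longest suffix of the input read so far that is also a prefix of `qppq`. B means the last symbol is `q`; C means the last 2 symbols are `qp`; D means the last 3 symbols are `qpp`; E means the last 4 symbols are `qppq`. Accept only at E, where the string currently ends in `qppq`.
       p  q 
>  A   A  B 
   B   C  B 
   C   D  B 
   D   A  E 
 * E   C  B 
(> = start, * = accepting)

start=A; accept=E; A-p->A; A-q->B; B-p->C; B-q->B; C-p->D; C-q->B; D-p->A; D-q->E; E-p->C; E-q->B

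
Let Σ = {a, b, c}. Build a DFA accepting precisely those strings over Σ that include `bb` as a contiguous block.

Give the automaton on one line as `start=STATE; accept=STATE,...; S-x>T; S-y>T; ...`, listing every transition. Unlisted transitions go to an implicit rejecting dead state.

start=q0; accept=q2; q0-a>q0; q0-b>q1; q0-c>q0; q1-a>q0; q1-b>q2; q1-c>q0; q2-a>q2; q2-b>q2; q2-c>q2

Track how much of `bb` has been matched so far: state q0 is no progress, q2 is the absorbing accept state reached once `bb` has occurred. Intermediate states record partial matches; on a mismatch, fall back to the longest reusable overlap.
3 states suffice.
        a   b   c  
>  q0   q0  q1  q0 
   q1   q0  q2  q0 
 * q2   q2  q2  q2 
(> = start, * = accepting)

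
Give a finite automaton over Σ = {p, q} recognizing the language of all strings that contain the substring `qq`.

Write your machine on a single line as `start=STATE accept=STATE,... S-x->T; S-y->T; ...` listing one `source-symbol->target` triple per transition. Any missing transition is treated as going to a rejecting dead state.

Track how much of `qq` has been matched so far: state S0 is no progress, S2 is the absorbing accept state reached once `qq` has occurred. Intermediate states record partial matches; on a mismatch, fall back to the longest reusable overlap.
A 3-state machine:
        p   q  
>  S0   S0  S1 
   S1   S0  S2 
 * S2   S2  S2 
(> = start, * = accepting)

start=S0; accept=S2; S0-p->S0; S0-q->S1; S1-p->S0; S1-q->S2; S2-p->S2; S2-q->S2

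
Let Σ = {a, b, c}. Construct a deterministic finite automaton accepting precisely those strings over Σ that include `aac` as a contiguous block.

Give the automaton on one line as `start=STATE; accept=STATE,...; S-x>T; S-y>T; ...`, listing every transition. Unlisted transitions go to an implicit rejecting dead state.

States q0..q2 record the length of the longest prefix of `aac` that matches the current input suffix. Reaching q3 means `aac` has been seen, and we stay there forever. Accept from q3.
        a   b   c  
>  q0   q1  q0  q0 
   q1   q2  q0  q0 
   q2   q2  q0  q3 
 * q3   q3  q3  q3 
(> = start, * = accepting)

start=q0; accept=q3; q0-a>q1; q0-b>q0; q0-c>q0; q1-a>q2; q1-b>q0; q1-c>q0; q2-a>q2; q2-b>q0; q2-c>q3; q3-a>q3; q3-b>q3; q3-c>q3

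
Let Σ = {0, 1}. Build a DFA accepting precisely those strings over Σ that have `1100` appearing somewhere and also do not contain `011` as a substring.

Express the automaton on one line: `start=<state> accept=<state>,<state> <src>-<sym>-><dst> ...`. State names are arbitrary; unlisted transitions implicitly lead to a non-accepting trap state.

start=S0 accept=S5,S6 S0-0->S1 S0-1->S2 S1-0->S1 S1-1->S1 S2-0->S1 S2-1->S3 S3-0->S4 S3-1->S3 S4-0->S5 S4-1->S1 S5-0->S5 S5-1->S6 S6-0->S5 S6-1->S1

Handle the two conditions separately and then intersect. The first has 5 states tracking whether and how much of `1100` has been seen; the second has 4 states tracking partial matches of the forbidden pattern `011`. A product state is a pair (one from each), accepting exactly when both do. After merging equivalent states the machine shrinks.
        0   1  
>  S0   S1  S2 
   S1   S1  S1 
   S2   S1  S3 
   S3   S4  S3 
   S4   S5  S1 
 * S5   S5  S6 
 * S6   S5  S1 
(> = start, * = accepting)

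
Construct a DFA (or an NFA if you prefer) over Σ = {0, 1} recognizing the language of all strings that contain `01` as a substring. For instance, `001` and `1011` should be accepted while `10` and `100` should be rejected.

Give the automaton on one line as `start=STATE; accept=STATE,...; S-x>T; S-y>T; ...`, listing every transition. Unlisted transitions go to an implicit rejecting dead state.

start=q0; accept=q2; q0-0>q1; q0-1>q0; q1-0>q1; q1-1>q2; q2-0>q2; q2-1>q2

Track how much of `01` has been matched so far: state q0 is no progress, q2 is the absorbing accept state reached once `01` has occurred. Intermediate states record partial matches; on a mismatch, fall back to the longest reusable overlap.
With 3 states:
        0   1  
>  q0   q1  q0 
   q1   q1  q2 
 * q2   q2  q2 
(> = start, * = accepting)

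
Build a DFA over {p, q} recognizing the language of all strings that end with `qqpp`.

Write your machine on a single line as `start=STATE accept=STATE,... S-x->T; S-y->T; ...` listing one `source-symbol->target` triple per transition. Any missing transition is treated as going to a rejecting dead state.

start=S0; accept=S4; S0-p->S0; S0-q->S1; S1-p->S0; S1-q->S2; S2-p->S3; S2-q->S2; S3-p->S4; S3-q->S1; S4-p->S0; S4-q->S1

Let each state record the length of the longest suffix of the input read so far that is also a prefix of `qqpp`. S1 means the last symbol is `q`; S2 means the last 2 symbols are `qq`; S3 means the last 3 symbols are `qqp`; S4 means the last 4 symbols are `qqpp`. Accept only at S4, where the string currently ends in `qqpp`.
5 states suffice.
        p   q  
>  S0   S0  S1 
   S1   S0  S2 
   S2   S3  S2 
   S3   S4  S1 
 * S4   S0  S1 
(> = start, * = accepting)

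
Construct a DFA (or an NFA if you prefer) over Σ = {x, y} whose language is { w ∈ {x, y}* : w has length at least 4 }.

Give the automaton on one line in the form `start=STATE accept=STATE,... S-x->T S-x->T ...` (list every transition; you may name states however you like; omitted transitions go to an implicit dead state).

Count input length up to 5: every symbol moves from S0 toward S5, which means 'more than 4' and absorbs. Accept from {S4, S5}.
        x   y  
>  S0   S1  S1 
   S1   S2  S2 
   S2   S3  S3 
   S3   S4  S4 
 * S4   S5  S5 
 * S5   S5  S5 
(> = start, * = accepting)

start=S0 accept=S4,S5 S0-x->S1 S0-y->S1 S1-x->S2 S1-y->S2 S2-x->S3 S2-y->S3 S3-x->S4 S3-y->S4 S4-x->S5 S4-y->S5 S5-x->S5 S5-y->S5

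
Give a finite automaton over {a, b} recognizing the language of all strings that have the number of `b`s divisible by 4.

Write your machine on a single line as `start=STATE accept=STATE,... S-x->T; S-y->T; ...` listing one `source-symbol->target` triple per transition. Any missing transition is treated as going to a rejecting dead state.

The only thing that matters is how many `b`s have appeared, reduced mod 4. Use one state per residue: s0 for 0, …, s3 for 3. Reading `b` moves to the next residue; anything else stays put. s0 is accepting.
        a   b  
>* s0   s0  s1 
   s1   s1  s2 
   s2   s2  s3 
   s3   s3  s0 
(> = start, * = accepting)

start=s0; accept=s0; s0-a->s0; s0-b->s1; s1-a->s1; s1-b->s2; s2-a->s2; s2-b->s3; s3-a->s3; s3-b->s0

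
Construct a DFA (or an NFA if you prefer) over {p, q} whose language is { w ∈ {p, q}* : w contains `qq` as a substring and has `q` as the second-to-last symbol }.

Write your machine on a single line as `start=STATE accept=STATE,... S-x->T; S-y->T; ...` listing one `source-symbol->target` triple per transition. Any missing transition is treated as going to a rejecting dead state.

start=A; accept=G,H; A-p->B; A-q->C; B-p->D; B-q->E; C-p->F; C-q->G; D-p->D; D-q->E; E-p->F; E-q->G; F-p->D; F-q->E; G-p->H; G-q->G; H-p->I; H-q->J; I-p->I; I-q->J; J-p->H; J-q->G

Build one automaton per condition and run them in lockstep. The first has 3 states tracking whether and how much of `qq` has been seen; the second has 7 states tracking the last 2 symbols read. A product state is a pair (one from each), accepting exactly when both do.
A 10-state machine:
       p  q 
>  A   B  C 
   B   D  E 
   C   F  G 
   D   D  E 
   E   F  G 
   F   D  E 
 * G   H  G 
 * H   I  J 
   I   I  J 
   J   H  G 
(> = start, * = accepting)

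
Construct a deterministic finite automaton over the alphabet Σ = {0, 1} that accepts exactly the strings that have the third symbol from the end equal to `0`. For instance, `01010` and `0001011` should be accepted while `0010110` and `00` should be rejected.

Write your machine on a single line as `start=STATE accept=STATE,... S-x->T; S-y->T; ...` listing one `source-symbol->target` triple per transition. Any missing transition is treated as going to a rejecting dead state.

A DFA must remember the last 3 symbols (since which symbol is third-to-last isn't known until the input ends). Use one state per possible window of the last ≤3 symbols; accept from those whose window starts with `0`.
With 15 states:
          0    1  
>  q0     q1   q2 
   q1     q3   q4 
   q2     q5   q6 
   q3     q7   q8 
   q4     q9  q10 
   q5    q11  q12 
   q6    q13  q14 
 * q7     q7   q8 
 * q8     q9  q10 
 * q9    q11  q12 
 * q10   q13  q14 
   q11    q7   q8 
   q12    q9  q10 
   q13   q11  q12 
   q14   q13  q14 
(> = start, * = accepting)

start=q0; accept=q7,q8,q9,q10; q0-0->q1; q0-1->q2; q1-0->q3; q1-1->q4; q2-0->q5; q2-1->q6; q3-0->q7; q3-1->q8; q4-0->q9; q4-1->q10; q5-0->q11; q5-1->q12; q6-0->q13; q6-1->q14; q7-0->q7; q7-1->q8; q8-0->q9; q8-1->q10; q9-0->q11; q9-1->q12; q10-0->q13; q10-1->q14; q11-0->q7; q11-1->q8; q12-0->q9; q12-1->q10; q13-0->q11; q13-1->q12; q14-0->q13; q14-1->q14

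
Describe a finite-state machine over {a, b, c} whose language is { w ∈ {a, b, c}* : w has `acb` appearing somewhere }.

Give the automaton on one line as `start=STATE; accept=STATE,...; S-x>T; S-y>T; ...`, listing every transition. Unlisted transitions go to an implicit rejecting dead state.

States s0..s2 record the length of the longest prefix of `acb` that matches the current input suffix. Reaching s3 means `acb` has been seen, and we stay there forever. Accept from s3.
A 4-state machine:
        a   b   c  
>  s0   s1  s0  s0 
   s1   s1  s0  s2 
   s2   s1  s3  s0 
 * s3   s3  s3  s3 
(> = start, * = accepting)

start=s0; accept=s3; s0-a>s1; s0-b>s0; s0-c>s0; s1-a>s1; s1-b>s0; s1-c>s2; s2-a>s1; s2-b>s3; s2-c>s0; s3-a>s3; s3-b>s3; s3-c>s3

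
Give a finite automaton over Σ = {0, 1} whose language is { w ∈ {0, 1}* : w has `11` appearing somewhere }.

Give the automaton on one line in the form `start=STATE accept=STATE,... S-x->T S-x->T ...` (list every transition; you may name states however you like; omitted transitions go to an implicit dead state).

start=A accept=C A-0->A A-1->B B-0->A B-1->C C-0->C C-1->C

Track how much of `11` has been matched so far: state A is no progress, C is the absorbing accept state reached once `11` has occurred. Intermediate states record partial matches; on a mismatch, fall back to the longest reusable overlap.
A 3-state machine:
       0  1 
>  A   A  B 
   B   A  C 
 * C   C  C 
(> = start, * = accepting)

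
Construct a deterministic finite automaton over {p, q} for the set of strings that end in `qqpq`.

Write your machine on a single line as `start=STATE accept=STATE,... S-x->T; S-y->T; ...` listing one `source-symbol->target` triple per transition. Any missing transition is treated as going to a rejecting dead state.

Remember how much of `qqpq` the current input suffix matches. State A means no match yet; B means the last symbol is `q`; C means the last 2 symbols are `qq`; D means the last 3 symbols are `qqp`; E means the last 4 symbols are `qqpq`. Only E accepts. On a mismatch, fall back to the longest proper suffix that is still a prefix of `qqpq`.
With 5 states:
       p  q 
>  A   A  B 
   B   A  C 
   C   D  C 
   D   A  E 
 * E   A  C 
(> = start, * = accepting)

start=A; accept=E; A-p->A; A-q->B; B-p->A; B-q->C; C-p->D; C-q->C; D-p->A; D-q->E; E-p->A; E-q->C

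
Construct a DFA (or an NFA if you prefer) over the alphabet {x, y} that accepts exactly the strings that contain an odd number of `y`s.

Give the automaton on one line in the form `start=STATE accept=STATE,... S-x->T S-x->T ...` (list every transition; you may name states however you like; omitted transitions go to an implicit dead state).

start=q0 accept=q1 q0-x->q0 q0-y->q1 q1-x->q1 q1-y->q0

The only thing that matters is how many `y`s have appeared, reduced mod 2. Use one state per residue: q0 for 0, …, q1 for 1. Reading `y` moves to the next residue; anything else stays put. q1 is accepting.
A 2-state machine:
        x   y  
>  q0   q0  q1 
 * q1   q1  q0 
(> = start, * = accepting)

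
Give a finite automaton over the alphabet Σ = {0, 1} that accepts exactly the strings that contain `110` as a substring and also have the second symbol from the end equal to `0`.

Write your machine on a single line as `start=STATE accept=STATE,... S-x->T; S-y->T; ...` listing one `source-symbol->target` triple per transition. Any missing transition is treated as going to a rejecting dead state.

Run two small machines in parallel and take their product. The first has 4 states tracking whether and how much of `110` has been seen; the second has 7 states tracking the last 2 symbols read. A product state is a pair (one from each), accepting exactly when both do. Equivalent product states are then merged.
A 6-state machine:
        0   1  
>  q0   q0  q1 
   q1   q0  q2 
   q2   q3  q2 
   q3   q4  q5 
 * q4   q4  q5 
 * q5   q3  q2 
(> = start, * = accepting)

start=q0; accept=q4,q5; q0-0->q0; q0-1->q1; q1-0->q0; q1-1->q2; q2-0->q3; q2-1->q2; q3-0->q4; q3-1->q5; q4-0->q4; q4-1->q5; q5-0->q3; q5-1->q2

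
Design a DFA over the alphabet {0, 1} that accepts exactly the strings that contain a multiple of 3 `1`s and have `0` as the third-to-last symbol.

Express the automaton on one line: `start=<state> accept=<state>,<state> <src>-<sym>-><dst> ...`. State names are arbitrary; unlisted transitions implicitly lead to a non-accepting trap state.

Build one automaton per condition and run them in lockstep. One (3 states) tracks the count of `1`s modulo 3; the other (15 states) tracks the last 3 symbols read. Each combined state is a pair, one component from each; accept when both components accept. Equivalent product states are then merged.
With 14 states:
          0    1  
>  q0     q1   q2 
   q1     q3   q2 
   q2     q4   q5 
   q3     q6   q2 
   q4     q4   q7 
   q5     q8   q0 
 * q6     q6   q2 
   q7     q8   q9 
   q8    q10  q11 
 * q9     q1   q2 
   q10   q10  q12 
   q11   q13   q2 
 * q12   q13   q2 
 * q13    q3   q2 
(> = start, * = accepting)

start=q0 accept=q6,q9,q12,q13 q0-0->q1 q0-1->q2 q1-0->q3 q1-1->q2 q2-0->q4 q2-1->q5 q3-0->q6 q3-1->q2 q4-0->q4 q4-1->q7 q5-0->q8 q5-1->q0 q6-0->q6 q6-1->q2 q7-0->q8 q7-1->q9 q8-0->q10 q8-1->q11 q9-0->q1 q9-1->q2 q10-0->q10 q10-1->q12 q11-0->q13 q11-1->q2 q12-0->q13 q12-1->q2 q13-0->q3 q13-1->q2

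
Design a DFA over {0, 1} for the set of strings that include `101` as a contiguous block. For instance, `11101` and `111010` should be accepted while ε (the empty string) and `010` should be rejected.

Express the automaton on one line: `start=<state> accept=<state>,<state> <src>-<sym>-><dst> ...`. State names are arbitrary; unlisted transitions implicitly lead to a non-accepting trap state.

start=s0 accept=s3 s0-0->s0 s0-1->s1 s1-0->s2 s1-1->s1 s2-0->s0 s2-1->s3 s3-0->s3 s3-1->s3

Track how much of `101` has been matched so far: state s0 is no progress, s3 is the absorbing accept state reached once `101` has occurred. Intermediate states record partial matches; on a mismatch, fall back to the longest reusable overlap.
        0   1  
>  s0   s0  s1 
   s1   s2  s1 
   s2   s0  s3 
 * s3   s3  s3 
(> = start, * = accepting)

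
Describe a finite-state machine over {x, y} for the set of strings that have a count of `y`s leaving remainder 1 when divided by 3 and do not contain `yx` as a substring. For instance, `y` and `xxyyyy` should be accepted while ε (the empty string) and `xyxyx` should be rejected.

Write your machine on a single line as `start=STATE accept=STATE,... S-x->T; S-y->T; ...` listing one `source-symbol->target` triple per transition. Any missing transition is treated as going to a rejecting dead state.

Build one automaton per condition and run them in lockstep. One (3 states) tracks the count of `y`s modulo 3; the other (3 states) tracks partial matches of the forbidden pattern `yx`. Each combined state is a pair, one component from each; accept when both components accept. After merging equivalent states the machine shrinks.
With 5 states:
        x   y  
>  S0   S0  S1 
 * S1   S2  S3 
   S2   S2  S2 
   S3   S2  S4 
   S4   S2  S1 
(> = start, * = accepting)

start=S0; accept=S1; S0-x->S0; S0-y->S1; S1-x->S2; S1-y->S3; S2-x->S2; S2-y->S2; S3-x->S2; S3-y->S4; S4-x->S2; S4-y->S1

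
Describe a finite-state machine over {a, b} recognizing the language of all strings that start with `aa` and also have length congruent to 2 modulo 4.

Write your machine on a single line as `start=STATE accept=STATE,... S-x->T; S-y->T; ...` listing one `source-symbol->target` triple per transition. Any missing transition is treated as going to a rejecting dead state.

Run two small machines in parallel and take their product. One (4 states) tracks whether the input so far still matches the prefix `aa`; the other (4 states) tracks the input length modulo 4. Each combined state is a pair, one component from each; accept when both components accept. Minimizing collapses redundant product states.
7 states suffice.
        a   b  
>  q0   q1  q2 
   q1   q3  q2 
   q2   q2  q2 
 * q3   q4  q4 
   q4   q5  q5 
   q5   q6  q6 
   q6   q3  q3 
(> = start, * = accepting)

start=q0; accept=q3; q0-a->q1; q0-b->q2; q1-a->q3; q1-b->q2; q2-a->q2; q2-b->q2; q3-a->q4; q3-b->q4; q4-a->q5; q4-b->q5; q5-a->q6; q5-b->q6; q6-a->q3; q6-b->q3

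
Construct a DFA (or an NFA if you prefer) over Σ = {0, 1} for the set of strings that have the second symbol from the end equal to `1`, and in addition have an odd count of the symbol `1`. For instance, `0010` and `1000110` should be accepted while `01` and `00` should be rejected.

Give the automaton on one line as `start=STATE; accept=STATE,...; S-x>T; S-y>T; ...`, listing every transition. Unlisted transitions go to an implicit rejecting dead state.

start=q0; accept=q2,q5; q0-0>q0; q0-1>q1; q1-0>q2; q1-1>q3; q2-0>q4; q2-1>q3; q3-0>q0; q3-1>q5; q4-0>q4; q4-1>q3; q5-0>q2; q5-1>q3

Build one automaton per condition and run them in lockstep. One (7 states) tracks the last 2 symbols read; the other (2 states) tracks the count of `1`s modulo 2. Each combined state is a pair, one component from each; accept when both components accept. Minimizing collapses redundant product states.
A 6-state machine:
        0   1  
>  q0   q0  q1 
   q1   q2  q3 
 * q2   q4  q3 
   q3   q0  q5 
   q4   q4  q3 
 * q5   q2  q3 
(> = start, * = accepting)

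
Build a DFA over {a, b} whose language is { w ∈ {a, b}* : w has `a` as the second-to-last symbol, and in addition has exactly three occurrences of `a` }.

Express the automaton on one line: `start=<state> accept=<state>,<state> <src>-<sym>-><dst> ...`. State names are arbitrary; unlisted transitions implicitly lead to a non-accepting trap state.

start=s0 accept=s3,s6 s0-a->s1 s0-b->s0 s1-a->s2 s1-b->s1 s2-a->s3 s2-b->s4 s3-a->s5 s3-b->s6 s4-a->s7 s4-b->s4 s5-a->s5 s5-b->s5 s6-a->s5 s6-b->s5 s7-a->s5 s7-b->s6

Handle the two conditions separately and then intersect. One (7 states) tracks the last 2 symbols read; the other (5 states) tracks the count of `a`s, saturating at 4. Each combined state is a pair, one component from each; accept when both components accept. Minimizing collapses redundant product states.
With 8 states:
        a   b  
>  s0   s1  s0 
   s1   s2  s1 
   s2   s3  s4 
 * s3   s5  s6 
   s4   s7  s4 
   s5   s5  s5 
 * s6   s5  s5 
   s7   s5  s6 
(> = start, * = accepting)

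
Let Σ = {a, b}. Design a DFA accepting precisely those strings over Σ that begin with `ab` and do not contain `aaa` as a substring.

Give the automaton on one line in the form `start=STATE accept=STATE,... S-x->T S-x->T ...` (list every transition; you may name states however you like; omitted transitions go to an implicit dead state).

start=S0 accept=S4,S7,S8 S0-a->S1 S0-b->S2 S1-a->S3 S1-b->S4 S2-a->S5 S2-b->S2 S3-a->S6 S3-b->S2 S4-a->S7 S4-b->S4 S5-a->S3 S5-b->S2 S6-a->S6 S6-b->S6 S7-a->S8 S7-b->S4 S8-a->S9 S8-b->S4 S9-a->S9 S9-b->S9

Handle the two conditions separately and then intersect. One (4 states) tracks whether the input so far still matches the prefix `ab`; the other (4 states) tracks partial matches of the forbidden pattern `aaa`. Each combined state is a pair, one component from each; accept when both components accept.
        a   b  
>  S0   S1  S2 
   S1   S3  S4 
   S2   S5  S2 
   S3   S6  S2 
 * S4   S7  S4 
   S5   S3  S2 
   S6   S6  S6 
 * S7   S8  S4 
 * S8   S9  S4 
   S9   S9  S9 
(> = start, * = accepting)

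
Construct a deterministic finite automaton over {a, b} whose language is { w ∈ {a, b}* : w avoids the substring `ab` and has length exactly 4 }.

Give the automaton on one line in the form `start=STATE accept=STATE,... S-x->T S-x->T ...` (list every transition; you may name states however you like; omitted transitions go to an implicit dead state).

start=q0 accept=q8 q0-a->q1 q0-b->q2 q1-a->q3 q1-b->q4 q2-a->q3 q2-b->q5 q3-a->q6 q3-b->q4 q4-a->q4 q4-b->q4 q5-a->q6 q5-b->q7 q6-a->q8 q6-b->q4 q7-a->q8 q7-b->q8 q8-a->q4 q8-b->q4

Handle the two conditions separately and then intersect. The first has 3 states tracking partial matches of the forbidden pattern `ab`; the second has 6 states tracking the input length, saturating at 5. A product state is a pair (one from each), accepting exactly when both do. Equivalent product states are then merged.
9 states suffice.
        a   b  
>  q0   q1  q2 
   q1   q3  q4 
   q2   q3  q5 
   q3   q6  q4 
   q4   q4  q4 
   q5   q6  q7 
   q6   q8  q4 
   q7   q8  q8 
 * q8   q4  q4 
(> = start, * = accepting)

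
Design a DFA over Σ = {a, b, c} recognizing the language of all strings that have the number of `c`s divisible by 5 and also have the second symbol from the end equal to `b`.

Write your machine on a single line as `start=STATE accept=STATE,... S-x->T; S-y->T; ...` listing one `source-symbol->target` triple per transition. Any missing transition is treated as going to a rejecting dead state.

start=s0; accept=s3,s4; s0-a->s0; s0-b->s1; s0-c->s2; s1-a->s3; s1-b->s4; s1-c->s2; s2-a->s2; s2-b->s2; s2-c->s5; s3-a->s0; s3-b->s1; s3-c->s2; s4-a->s3; s4-b->s4; s4-c->s2; s5-a->s5; s5-b->s5; s5-c->s6; s6-a->s6; s6-b->s6; s6-c->s7; s7-a->s7; s7-b->s8; s7-c->s0; s8-a->s7; s8-b->s8; s8-c->s3

Handle the two conditions separately and then intersect. The first has 5 states tracking the count of `c`s modulo 5; the second has 13 states tracking the last 2 symbols read. A product state is a pair (one from each), accepting exactly when both do. Minimizing collapses redundant product states.
        a   b   c  
>  s0   s0  s1  s2 
   s1   s3  s4  s2 
   s2   s2  s2  s5 
 * s3   s0  s1  s2 
 * s4   s3  s4  s2 
   s5   s5  s5  s6 
   s6   s6  s6  s7 
   s7   s7  s8  s0 
   s8   s7  s8  s3 
(> = start, * = accepting)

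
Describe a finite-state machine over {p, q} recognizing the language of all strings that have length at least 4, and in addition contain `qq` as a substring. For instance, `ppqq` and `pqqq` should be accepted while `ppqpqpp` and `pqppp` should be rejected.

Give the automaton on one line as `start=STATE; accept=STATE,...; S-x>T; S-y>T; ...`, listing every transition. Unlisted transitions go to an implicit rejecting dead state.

start=A; accept=I; A-p>B; A-q>C; B-p>D; B-q>E; C-p>D; C-q>F; D-p>D; D-q>G; E-p>D; E-q>H; F-p>H; F-q>H; G-p>D; G-q>I; H-p>I; H-q>I; I-p>I; I-q>I

Handle the two conditions separately and then intersect. One (6 states) tracks the input length, saturating at 5; the other (3 states) tracks whether and how much of `qq` has been seen. Each combined state is a pair, one component from each; accept when both components accept. After merging equivalent states the machine shrinks.
With 9 states:
       p  q 
>  A   B  C 
   B   D  E 
   C   D  F 
   D   D  G 
   E   D  H 
   F   H  H 
   G   D  I 
   H   I  I 
 * I   I  I 
(> = start, * = accepting)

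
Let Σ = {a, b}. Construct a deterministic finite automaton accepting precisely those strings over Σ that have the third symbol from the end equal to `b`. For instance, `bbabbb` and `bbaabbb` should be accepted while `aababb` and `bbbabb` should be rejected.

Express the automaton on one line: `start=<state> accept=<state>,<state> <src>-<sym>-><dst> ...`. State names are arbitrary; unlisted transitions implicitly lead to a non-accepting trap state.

start=s0 accept=s11,s12,s13,s14 s0-a->s1 s0-b->s2 s1-a->s3 s1-b->s4 s2-a->s5 s2-b->s6 s3-a->s7 s3-b->s8 s4-a->s9 s4-b->s10 s5-a->s11 s5-b->s12 s6-a->s13 s6-b->s14 s7-a->s7 s7-b->s8 s8-a->s9 s8-b->s10 s9-a->s11 s9-b->s12 s10-a->s13 s10-b->s14 s11-a->s7 s11-b->s8 s12-a->s9 s12-b->s10 s13-a->s11 s13-b->s12 s14-a->s13 s14-b->s14

A DFA must remember the last 3 symbols (since which symbol is third-to-last isn't known until the input ends). Use one state per possible window of the last ≤3 symbols; accept from those whose window starts with `b`.
A 15-state machine:
          a    b  
>  s0     s1   s2 
   s1     s3   s4 
   s2     s5   s6 
   s3     s7   s8 
   s4     s9  s10 
   s5    s11  s12 
   s6    s13  s14 
   s7     s7   s8 
   s8     s9  s10 
   s9    s11  s12 
   s10   s13  s14 
 * s11    s7   s8 
 * s12    s9  s10 
 * s13   s11  s12 
 * s14   s13  s14 
(> = start, * = accepting)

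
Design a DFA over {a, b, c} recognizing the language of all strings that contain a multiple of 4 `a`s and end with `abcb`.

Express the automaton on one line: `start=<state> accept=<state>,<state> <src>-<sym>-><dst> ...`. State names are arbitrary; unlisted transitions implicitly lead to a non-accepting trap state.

Handle the two conditions separately and then intersect. The first has 4 states tracking the count of `a`s modulo 4; the second has 5 states tracking how much of the suffix `abcb` has currently been matched. A product state is a pair (one from each), accepting exactly when both do. After merging equivalent states the machine shrinks.
8 states suffice.
        a   b   c  
>  q0   q1  q0  q0 
   q1   q2  q1  q1 
   q2   q3  q2  q2 
   q3   q4  q3  q3 
   q4   q1  q5  q0 
   q5   q1  q0  q6 
   q6   q1  q7  q0 
 * q7   q1  q0  q0 
(> = start, * = accepting)

start=q0 accept=q7 q0-a->q1 q0-b->q0 q0-c->q0 q1-a->q2 q1-b->q1 q1-c->q1 q2-a->q3 q2-b->q2 q2-c->q2 q3-a->q4 q3-b->q3 q3-c->q3 q4-a->q1 q4-b->q5 q4-c->q0 q5-a->q1 q5-b->q0 q5-c->q6 q6-a->q1 q6-b->q7 q6-c->q0 q7-a->q1 q7-b->q0 q7-c->q0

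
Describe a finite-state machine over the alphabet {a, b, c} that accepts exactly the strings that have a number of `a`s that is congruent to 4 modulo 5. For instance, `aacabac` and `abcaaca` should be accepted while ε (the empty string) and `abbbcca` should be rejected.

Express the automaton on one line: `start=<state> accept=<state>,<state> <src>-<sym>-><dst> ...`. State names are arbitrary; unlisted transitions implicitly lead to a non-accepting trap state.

start=q0 accept=q4 q0-a->q1 q0-b->q0 q0-c->q0 q1-a->q2 q1-b->q1 q1-c->q1 q2-a->q3 q2-b->q2 q2-c->q2 q3-a->q4 q3-b->q3 q3-c->q3 q4-a->q0 q4-b->q4 q4-c->q4

Keep the running count of `a`s modulo 5: each `a` advances along the cycle q0 → q1 → q2 → q3 → q4 → q0 while other symbols loop. Accept at q4.
        a   b   c  
>  q0   q1  q0  q0 
   q1   q2  q1  q1 
   q2   q3  q2  q2 
   q3   q4  q3  q3 
 * q4   q0  q4  q4 
(> = start, * = accepting)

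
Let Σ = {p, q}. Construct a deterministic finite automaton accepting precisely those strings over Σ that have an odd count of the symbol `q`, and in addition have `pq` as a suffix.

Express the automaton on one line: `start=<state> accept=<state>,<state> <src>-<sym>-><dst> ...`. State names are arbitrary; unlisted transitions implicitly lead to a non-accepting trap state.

start=s0 accept=s3 s0-p->s1 s0-q->s2 s1-p->s1 s1-q->s3 s2-p->s2 s2-q->s0 s3-p->s2 s3-q->s0

Handle the two conditions separately and then intersect. The first has 2 states tracking the count of `q`s modulo 2; the second has 3 states tracking how much of the suffix `pq` has currently been matched. A product state is a pair (one from each), accepting exactly when both do. After merging equivalent states the machine shrinks.
        p   q  
>  s0   s1  s2 
   s1   s1  s3 
   s2   s2  s0 
 * s3   s2  s0 
(> = start, * = accepting)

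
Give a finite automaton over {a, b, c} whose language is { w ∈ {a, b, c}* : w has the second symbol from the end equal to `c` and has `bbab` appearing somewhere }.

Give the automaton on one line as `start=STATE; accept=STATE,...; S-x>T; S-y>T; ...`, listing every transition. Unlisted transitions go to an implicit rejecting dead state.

Run two small machines in parallel and take their product. One (13 states) tracks the last 2 symbols read; the other (5 states) tracks whether and how much of `bbab` has been seen. Each combined state is a pair, one component from each; accept when both components accept. After merging equivalent states the machine shrinks.
With 8 states:
        a   b   c  
>  S0   S0  S1  S0 
   S1   S0  S2  S0 
   S2   S3  S2  S0 
   S3   S0  S4  S0 
   S4   S4  S4  S5 
   S5   S6  S6  S7 
 * S6   S4  S4  S5 
 * S7   S6  S6  S7 
(> = start, * = accepting)

start=S0; accept=S6,S7; S0-a>S0; S0-b>S1; S0-c>S0; S1-a>S0; S1-b>S2; S1-c>S0; S2-a>S3; S2-b>S2; S2-c>S0; S3-a>S0; S3-b>S4; S3-c>S0; S4-a>S4; S4-b>S4; S4-c>S5; S5-a>S6; S5-b>S6; S5-c>S7; S6-a>S4; S6-b>S4; S6-c>S5; S7-a>S6; S7-b>S6; S7-c>S7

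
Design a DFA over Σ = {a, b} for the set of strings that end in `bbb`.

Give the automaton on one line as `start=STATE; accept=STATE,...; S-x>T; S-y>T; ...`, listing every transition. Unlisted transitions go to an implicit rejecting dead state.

start=q0; accept=q3; q0-a>q0; q0-b>q1; q1-a>q0; q1-b>q2; q2-a>q0; q2-b>q3; q3-a>q0; q3-b>q3

Remember how much of `bbb` the current input suffix matches. State q0 means no match yet; q1 means the last symbol is `b`; q2 means the last 2 symbols are `bb`; q3 means the last 3 symbols are `bbb`. Only q3 accepts. On a mismatch, fall back to the longest proper suffix that is still a prefix of `bbb`.
        a   b  
>  q0   q0  q1 
   q1   q0  q2 
   q2   q0  q3 
 * q3   q0  q3 
(> = start, * = accepting)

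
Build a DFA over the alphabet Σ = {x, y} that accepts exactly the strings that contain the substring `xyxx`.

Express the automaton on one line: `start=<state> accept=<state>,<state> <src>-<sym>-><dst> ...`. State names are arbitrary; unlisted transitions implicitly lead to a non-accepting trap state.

States q0..q3 record the length of the longest prefix of `xyxx` that matches the current input suffix. Reaching q4 means `xyxx` has been seen, and we stay there forever. Accept from q4.
With 5 states:
        x   y  
>  q0   q1  q0 
   q1   q1  q2 
   q2   q3  q0 
   q3   q4  q2 
 * q4   q4  q4 
(> = start, * = accepting)

start=q0 accept=q4 q0-x->q1 q0-y->q0 q1-x->q1 q1-y->q2 q2-x->q3 q2-y->q0 q3-x->q4 q3-y->q2 q4-x->q4 q4-y->q4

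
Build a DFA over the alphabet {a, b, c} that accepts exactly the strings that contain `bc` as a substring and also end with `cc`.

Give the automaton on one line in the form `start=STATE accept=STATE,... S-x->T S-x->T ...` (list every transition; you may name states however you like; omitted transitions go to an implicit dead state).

Build one automaton per condition and run them in lockstep. The first has 3 states tracking whether and how much of `bc` has been seen; the second has 3 states tracking how much of the suffix `cc` has currently been matched. A product state is a pair (one from each), accepting exactly when both do. After merging equivalent states the machine shrinks.
5 states suffice.
        a   b   c  
>  s0   s0  s1  s0 
   s1   s0  s1  s2 
   s2   s3  s3  s4 
   s3   s3  s3  s2 
 * s4   s3  s3  s4 
(> = start, * = accepting)

start=s0 accept=s4 s0-a->s0 s0-b->s1 s0-c->s0 s1-a->s0 s1-b->s1 s1-c->s2 s2-a->s3 s2-b->s3 s2-c->s4 s3-a->s3 s3-b->s3 s3-c->s2 s4-a->s3 s4-b->s3 s4-c->s4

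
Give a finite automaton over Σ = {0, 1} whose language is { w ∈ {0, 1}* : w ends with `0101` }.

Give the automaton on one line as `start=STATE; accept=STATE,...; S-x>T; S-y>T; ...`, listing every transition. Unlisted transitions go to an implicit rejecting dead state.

Remember how much of `0101` the current input suffix matches. State q0 means no match yet; q1 means the last symbol is `0`; q2 means the last 2 symbols are `01`; q3 means the last 3 symbols are `010`; q4 means the last 4 symbols are `0101`. Only q4 accepts. On a mismatch, fall back to the longest proper suffix that is still a prefix of `0101`.
        0   1  
>  q0   q1  q0 
   q1   q1  q2 
   q2   q3  q0 
   q3   q1  q4 
 * q4   q3  q0 
(> = start, * = accepting)

start=q0; accept=q4; q0-0>q1; q0-1>q0; q1-0>q1; q1-1>q2; q2-0>q3; q2-1>q0; q3-0>q1; q3-1>q4; q4-0>q3; q4-1>q0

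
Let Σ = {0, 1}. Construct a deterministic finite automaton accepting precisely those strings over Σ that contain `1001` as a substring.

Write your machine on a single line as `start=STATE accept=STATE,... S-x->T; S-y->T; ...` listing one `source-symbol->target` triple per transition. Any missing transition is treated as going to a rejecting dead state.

start=q0; accept=q4; q0-0->q0; q0-1->q1; q1-0->q2; q1-1->q1; q2-0->q3; q2-1->q1; q3-0->q0; q3-1->q4; q4-0->q4; q4-1->q4

States q0..q3 record the length of the longest prefix of `1001` that matches the current input suffix. Reaching q4 means `1001` has been seen, and we stay there forever. Accept from q4.
With 5 states:
        0   1  
>  q0   q0  q1 
   q1   q2  q1 
   q2   q3  q1 
   q3   q0  q4 
 * q4   q4  q4 
(> = start, * = accepting)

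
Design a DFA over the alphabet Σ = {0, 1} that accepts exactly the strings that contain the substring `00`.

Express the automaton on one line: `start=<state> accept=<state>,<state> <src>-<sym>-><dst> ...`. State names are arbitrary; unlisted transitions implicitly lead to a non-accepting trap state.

Track how much of `00` has been matched so far: state A is no progress, C is the absorbing accept state reached once `00` has occurred. Intermediate states record partial matches; on a mismatch, fall back to the longest reusable overlap.
A 3-state machine:
       0  1 
>  A   B  A 
   B   C  A 
 * C   C  C 
(> = start, * = accepting)

start=A accept=C A-0->B A-1->A B-0->C B-1->A C-0->C C-1->C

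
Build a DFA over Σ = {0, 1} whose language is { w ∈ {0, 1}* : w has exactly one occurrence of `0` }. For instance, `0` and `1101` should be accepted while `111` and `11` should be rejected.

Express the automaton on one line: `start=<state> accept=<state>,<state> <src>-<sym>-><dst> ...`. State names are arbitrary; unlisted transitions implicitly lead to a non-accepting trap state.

start=A accept=B A-0->B A-1->A B-0->C B-1->B C-0->C C-1->C

Only the number of `0`s matters, and only up to 2. Make a chain A → B → C advanced by each `0` (with C absorbing); every other symbol self-loops. The accepting set is {B}.
       0  1 
>  A   B  A 
 * B   C  B 
   C   C  C 
(> = start, * = accepting)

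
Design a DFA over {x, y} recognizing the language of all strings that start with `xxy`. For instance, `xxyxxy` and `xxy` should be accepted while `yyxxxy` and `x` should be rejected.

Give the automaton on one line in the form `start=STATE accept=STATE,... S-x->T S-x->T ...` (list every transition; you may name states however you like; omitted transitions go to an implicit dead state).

Check the first 3 symbols one by one: S0 through S2 record how many have matched `xxy` so far; any wrong symbol goes to the dead state S4. After all 3 match we enter the accepting sink S3.
A 5-state machine:
        x   y  
>  S0   S1  S4 
   S1   S2  S4 
   S2   S4  S3 
 * S3   S3  S3 
   S4   S4  S4 
(> = start, * = accepting)

start=S0 accept=S3 S0-x->S1 S0-y->S4 S1-x->S2 S1-y->S4 S2-x->S4 S2-y->S3 S3-x->S3 S3-y->S3 S4-x->S4 S4-y->S4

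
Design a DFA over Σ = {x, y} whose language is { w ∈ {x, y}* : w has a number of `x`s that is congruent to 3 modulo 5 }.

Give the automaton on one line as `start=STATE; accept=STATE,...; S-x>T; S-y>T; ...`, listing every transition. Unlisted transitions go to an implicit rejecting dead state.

The only thing that matters is how many `x`s have appeared, reduced mod 5. Use one state per residue: S0 for 0, …, S4 for 4. Reading `x` moves to the next residue; anything else stays put. S3 is accepting.
        x   y  
>  S0   S1  S0 
   S1   S2  S1 
   S2   S3  S2 
 * S3   S4  S3 
   S4   S0  S4 
(> = start, * = accepting)

start=S0; accept=S3; S0-x>S1; S0-y>S0; S1-x>S2; S1-y>S1; S2-x>S3; S2-y>S2; S3-x>S4; S3-y>S3; S4-x>S0; S4-y>S4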